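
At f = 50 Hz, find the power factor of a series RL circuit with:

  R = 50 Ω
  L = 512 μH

Step 1 — Angular frequency: ω = 2π·f = 2π·50 = 314.2 rad/s.
Step 2 — Component impedances:
  R: Z = R = 50 Ω
  L: Z = jωL = j·314.2·0.000512 = 0 + j0.1608 Ω
Step 3 — Series combination: Z_total = R + L = 50 + j0.1608 Ω = 50∠0.2° Ω.
Step 4 — Power factor: PF = cos(φ) = Re(Z)/|Z| = 50/50 = 1.
Step 5 — Type: Im(Z) = 0.1608 ⇒ lagging (phase φ = 0.2°).

PF = 1 (lagging, φ = 0.2°)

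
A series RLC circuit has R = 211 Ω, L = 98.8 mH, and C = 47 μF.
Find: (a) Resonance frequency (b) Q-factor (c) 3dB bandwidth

Step 1 — Resonance condition Im(Z)=0 gives ω₀ = 1/√(LC).
Step 2 — ω₀ = 1/√(0.0988·4.7e-05) = 464.1 rad/s.
Step 3 — f₀ = ω₀/(2π) = 73.86 Hz.
Step 4 — Series Q: Q = ω₀L/R = 464.1·0.0988/211 = 0.2173.
Step 5 — 3dB bandwidth: Δω = ω₀/Q = 2136 rad/s; BW = Δω/(2π) = 339.9 Hz.

(a) f₀ = 73.86 Hz  (b) Q = 0.2173  (c) BW = 339.9 Hz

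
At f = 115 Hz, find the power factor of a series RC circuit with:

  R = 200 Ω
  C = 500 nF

Step 1 — Angular frequency: ω = 2π·f = 2π·115 = 722.6 rad/s.
Step 2 — Component impedances:
  R: Z = R = 200 Ω
  C: Z = 1/(jωC) = -j/(ω·C) = 0 - j2768 Ω
Step 3 — Series combination: Z_total = R + C = 200 - j2768 Ω = 2775∠-85.9° Ω.
Step 4 — Power factor: PF = cos(φ) = Re(Z)/|Z| = 200/2775 = 0.07207.
Step 5 — Type: Im(Z) = -2768 ⇒ leading (phase φ = -85.9°).

PF = 0.07207 (leading, φ = -85.9°)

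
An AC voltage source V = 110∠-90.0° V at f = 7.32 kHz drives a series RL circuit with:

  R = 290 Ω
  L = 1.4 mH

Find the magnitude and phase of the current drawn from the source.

Step 1 — Angular frequency: ω = 2π·f = 2π·7320 = 4.599e+04 rad/s.
Step 2 — Component impedances:
  R: Z = R = 290 Ω
  L: Z = jωL = j·4.599e+04·0.0014 = 0 + j64.39 Ω
Step 3 — Series combination: Z_total = R + L = 290 + j64.39 Ω = 297.1∠12.5° Ω.
Step 4 — Source phasor: V = 110∠-90.0° V = 0 - j110 V.
Step 5 — Ohm's law: I = V / Z_total = (0 - j110) / (290 + j64.39) = -0.08026 - j0.3615 A.
Step 6 — Convert to polar: |I| = 0.3703 A, ∠I = -102.5°.

I = 0.3703∠-102.5° A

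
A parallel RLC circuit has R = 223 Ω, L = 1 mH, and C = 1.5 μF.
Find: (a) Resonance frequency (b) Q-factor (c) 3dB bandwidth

Step 1 — Resonance: ω₀ = 1/√(LC) = 1/√(0.001·1.5e-06) = 2.582e+04 rad/s.
Step 2 — f₀ = ω₀/(2π) = 4109 Hz.
Step 3 — Parallel Q: Q = R/(ω₀L) = 223/(2.582e+04·0.001) = 8.637.
Step 4 — Bandwidth: Δω = ω₀/Q = 2990 rad/s; BW = Δω/(2π) = 475.8 Hz.

(a) f₀ = 4109 Hz  (b) Q = 8.637  (c) BW = 475.8 Hz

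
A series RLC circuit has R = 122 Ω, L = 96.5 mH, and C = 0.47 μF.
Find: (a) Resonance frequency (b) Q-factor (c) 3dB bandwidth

Step 1 — Resonance: ω₀ = 1/√(LC) = 1/√(0.0965·4.7e-07) = 4696 rad/s.
Step 2 — f₀ = ω₀/(2π) = 747.3 Hz.
Step 3 — Series Q: Q = ω₀L/R = 4696·0.0965/122 = 3.714.
Step 4 — Bandwidth: Δω = ω₀/Q = 1264 rad/s; BW = Δω/(2π) = 201.2 Hz.

(a) f₀ = 747.3 Hz  (b) Q = 3.714  (c) BW = 201.2 Hz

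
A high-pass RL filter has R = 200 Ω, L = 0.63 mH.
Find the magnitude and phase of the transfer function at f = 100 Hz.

Step 1 — Angular frequency: ω = 2π·100 = 628.3 rad/s.
Step 2 — Transfer function: H(jω) = jωL/(R + jωL).
Step 3 — Numerator jωL = j·0.3958; denominator R + jωL = 200 + j0.3958.
Step 4 — H = 3.917e-06 + j0.001979.
Step 5 — Magnitude: |H| = 0.001979 (-54.1 dB); phase: φ = 89.9°.

|H| = 0.001979 (-54.1 dB), φ = 89.9°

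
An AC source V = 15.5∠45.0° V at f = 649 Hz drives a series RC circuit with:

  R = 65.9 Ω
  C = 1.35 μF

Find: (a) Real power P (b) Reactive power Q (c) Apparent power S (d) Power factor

Step 1 — Angular frequency: ω = 2π·f = 2π·649 = 4078 rad/s.
Step 2 — Component impedances:
  R: Z = R = 65.9 Ω
  C: Z = 1/(jωC) = -j/(ω·C) = 0 - j181.7 Ω
Step 3 — Series combination: Z_total = R + C = 65.9 - j181.7 Ω = 193.2∠-70.1° Ω.
Step 4 — Source phasor: V = 15.5∠45.0° V = 10.96 + j10.96 V.
Step 5 — Current: I = V / Z = -0.03398 + j0.07266 A = 0.08021∠115.1° A.
Step 6 — Complex power: S = V·I* = 0.424 - j1.169 VA.
Step 7 — Real power: P = Re(S) = 0.424 W.
Step 8 — Reactive power: Q = Im(S) = -1.169 VAR.
Step 9 — Apparent power: |S| = 1.243 VA.
Step 10 — Power factor: PF = P/|S| = 0.341 (leading).

(a) P = 0.424 W  (b) Q = -1.169 VAR  (c) S = 1.243 VA  (d) PF = 0.341 (leading)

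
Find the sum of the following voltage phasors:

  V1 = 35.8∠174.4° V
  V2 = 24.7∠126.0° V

Step 1 — Convert each phasor to rectangular form:
  V1 = 35.8·(cos(174.4°) + j·sin(174.4°)) = -35.63 + j3.493 V
  V2 = 24.7·(cos(126.0°) + j·sin(126.0°)) = -14.52 + j19.98 V
Step 2 — Sum components: V_total = -50.15 + j23.48 V.
Step 3 — Convert to polar: |V_total| = 55.37 V, ∠V_total = 154.9°.

V_total = 55.37∠154.9° V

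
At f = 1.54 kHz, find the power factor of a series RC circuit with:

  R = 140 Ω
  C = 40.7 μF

Step 1 — Angular frequency: ω = 2π·f = 2π·1540 = 9676 rad/s.
Step 2 — Component impedances:
  R: Z = R = 140 Ω
  C: Z = 1/(jωC) = -j/(ω·C) = 0 - j2.539 Ω
Step 3 — Series combination: Z_total = R + C = 140 - j2.539 Ω = 140∠-1.0° Ω.
Step 4 — Power factor: PF = cos(φ) = Re(Z)/|Z| = 140/140.023 = 0.9998.
Step 5 — Type: Im(Z) = -2.539 ⇒ leading (phase φ = -1.0°).

PF = 0.9998 (leading, φ = -1.0°)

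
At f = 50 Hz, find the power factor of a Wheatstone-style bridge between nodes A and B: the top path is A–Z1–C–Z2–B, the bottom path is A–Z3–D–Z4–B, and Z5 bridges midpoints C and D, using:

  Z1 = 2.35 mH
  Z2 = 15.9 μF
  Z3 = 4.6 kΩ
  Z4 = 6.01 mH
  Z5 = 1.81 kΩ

Step 1 — Angular frequency: ω = 2π·f = 2π·50 = 314.2 rad/s.
Step 2 — Component impedances:
  Z1: Z = jωL = j·314.2·0.00235 = 0 + j0.7383 Ω
  Z2: Z = 1/(jωC) = -j/(ω·C) = 0 - j200.2 Ω
  Z3: Z = R = 4600 Ω
  Z4: Z = jωL = j·314.2·0.00601 = 0 + j1.888 Ω
  Z5: Z = R = 1810 Ω
Step 3 — Bridge requires nodal analysis (the Z5 bridge couples midpoints C and D, so the two paths cannot be reduced to a simple series/parallel combination). Setting node B to ground and injecting 1 A at node A, the 3-node admittance system at A, C, D solves to V_A = Z_AB = 30.09 - j194.9 Ω = 197.2∠-81.2° Ω.
Step 4 — Power factor: PF = cos(φ) = Re(Z)/|Z| = 30.09/197.2 = 0.1526.
Step 5 — Type: Im(Z) = -194.9 ⇒ leading (phase φ = -81.2°).

PF = 0.1526 (leading, φ = -81.2°)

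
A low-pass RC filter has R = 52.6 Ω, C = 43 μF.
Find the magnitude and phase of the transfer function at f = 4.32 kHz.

Step 1 — Angular frequency: ω = 2π·4320 = 2.714e+04 rad/s.
Step 2 — Transfer function: H(jω) = 1/(1 + jωRC).
Step 3 — Denominator: 1 + jωRC = 1 + j·2.714e+04·52.6·4.3e-05 = 1 + j61.39.
Step 4 — H = 0.0002652 - j0.01628.
Step 5 — Magnitude: |H| = 0.01629 (-35.8 dB); phase: φ = -89.1°.

|H| = 0.01629 (-35.8 dB), φ = -89.1°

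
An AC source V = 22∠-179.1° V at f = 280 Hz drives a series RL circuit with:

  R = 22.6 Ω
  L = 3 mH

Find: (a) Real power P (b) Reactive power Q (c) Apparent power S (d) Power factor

Step 1 — Angular frequency: ω = 2π·f = 2π·280 = 1759 rad/s.
Step 2 — Component impedances:
  R: Z = R = 22.6 Ω
  L: Z = jωL = j·1759·0.003 = 0 + j5.278 Ω
Step 3 — Series combination: Z_total = R + L = 22.6 + j5.278 Ω = 23.21∠13.1° Ω.
Step 4 — Source phasor: V = 22∠-179.1° V = -22 - j0.3456 V.
Step 5 — Current: I = V / Z = -0.9264 + j0.2011 A = 0.9479∠167.8° A.
Step 6 — Complex power: S = V·I* = 20.31 + j4.743 VA.
Step 7 — Real power: P = Re(S) = 20.31 W.
Step 8 — Reactive power: Q = Im(S) = 4.743 VAR.
Step 9 — Apparent power: |S| = 20.85 VA.
Step 10 — Power factor: PF = P/|S| = 0.9738 (lagging).

(a) P = 20.31 W  (b) Q = 4.743 VAR  (c) S = 20.85 VA  (d) PF = 0.9738 (lagging)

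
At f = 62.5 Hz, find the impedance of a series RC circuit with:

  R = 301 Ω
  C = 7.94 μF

Step 1 — Angular frequency: ω = 2π·f = 2π·62.5 = 392.7 rad/s.
Step 2 — Component impedances:
  R: Z = R = 301 Ω
  C: Z = 1/(jωC) = -j/(ω·C) = 0 - j320.7 Ω
Step 3 — Series combination: Z_total = R + C = 301 - j320.7 Ω = 439.8∠-46.8° Ω.

Z = 301 - j320.7 Ω = 439.8∠-46.8° Ω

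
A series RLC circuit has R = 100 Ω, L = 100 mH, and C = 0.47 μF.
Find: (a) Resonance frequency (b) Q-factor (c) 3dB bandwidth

Step 1 — Resonance: ω₀ = 1/√(LC) = 1/√(0.1·4.7e-07) = 4613 rad/s.
Step 2 — f₀ = ω₀/(2π) = 734.1 Hz.
Step 3 — Series Q: Q = ω₀L/R = 4613·0.1/100 = 4.613.
Step 4 — Bandwidth: Δω = ω₀/Q = 1000 rad/s; BW = Δω/(2π) = 159.2 Hz.

(a) f₀ = 734.1 Hz  (b) Q = 4.613  (c) BW = 159.2 Hz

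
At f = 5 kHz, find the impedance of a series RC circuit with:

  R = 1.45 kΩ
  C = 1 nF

Step 1 — Angular frequency: ω = 2π·f = 2π·5000 = 3.142e+04 rad/s.
Step 2 — Component impedances:
  R: Z = R = 1450 Ω
  C: Z = 1/(jωC) = -j/(ω·C) = 0 - j3.183e+04 Ω
Step 3 — Series combination: Z_total = R + C = 1450 - j3.183e+04 Ω = 3.186e+04∠-87.4° Ω.

Z = 1450 - j3.183e+04 Ω = 3.186e+04∠-87.4° Ω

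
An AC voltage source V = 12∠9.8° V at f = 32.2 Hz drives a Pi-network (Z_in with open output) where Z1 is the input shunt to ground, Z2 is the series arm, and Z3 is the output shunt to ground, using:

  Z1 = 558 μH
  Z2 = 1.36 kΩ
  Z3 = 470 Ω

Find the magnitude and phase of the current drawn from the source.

Step 1 — Angular frequency: ω = 2π·f = 2π·32.2 = 202.3 rad/s.
Step 2 — Component impedances:
  Z1: Z = jωL = j·202.3·0.000558 = 0 + j0.1129 Ω
  Z2: Z = R = 1360 Ω
  Z3: Z = R = 470 Ω
Step 3 — With open output, the series arm Z2 and the output shunt Z3 appear in series to ground: Z2 + Z3 = 1830 Ω.
Step 4 — Parallel with input shunt Z1: Z_in = Z1 || (Z2 + Z3) = 6.964e-06 + j0.1129 Ω = 0.1129∠90.0° Ω.
Step 5 — Source phasor: V = 12∠9.8° V = 11.82 + j2.043 V.
Step 6 — Ohm's law: I = V / Z_total = (11.82 + j2.043) / (6.964e-06 + j0.1129) = 18.1 - j104.7 A.
Step 7 — Convert to polar: |I| = 106.3 A, ∠I = -80.2°.

I = 106.3∠-80.2° A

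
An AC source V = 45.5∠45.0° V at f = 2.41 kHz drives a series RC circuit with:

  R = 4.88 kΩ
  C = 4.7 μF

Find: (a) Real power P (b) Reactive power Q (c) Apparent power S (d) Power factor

Step 1 — Angular frequency: ω = 2π·f = 2π·2410 = 1.514e+04 rad/s.
Step 2 — Component impedances:
  R: Z = R = 4880 Ω
  C: Z = 1/(jωC) = -j/(ω·C) = 0 - j14.05 Ω
Step 3 — Series combination: Z_total = R + C = 4880 - j14.05 Ω = 4880∠-0.2° Ω.
Step 4 — Source phasor: V = 45.5∠45.0° V = 32.17 + j32.17 V.
Step 5 — Current: I = V / Z = 0.006574 + j0.006612 A = 0.009324∠45.2° A.
Step 6 — Complex power: S = V·I* = 0.4242 - j0.001221 VA.
Step 7 — Real power: P = Re(S) = 0.4242 W.
Step 8 — Reactive power: Q = Im(S) = -0.001221 VAR.
Step 9 — Apparent power: |S| = 0.4242 VA.
Step 10 — Power factor: PF = P/|S| = 1 (leading).

(a) P = 0.4242 W  (b) Q = -0.001221 VAR  (c) S = 0.4242 VA  (d) PF = 1 (leading)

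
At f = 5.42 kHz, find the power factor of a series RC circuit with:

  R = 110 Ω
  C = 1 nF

Step 1 — Angular frequency: ω = 2π·f = 2π·5420 = 3.405e+04 rad/s.
Step 2 — Component impedances:
  R: Z = R = 110 Ω
  C: Z = 1/(jωC) = -j/(ω·C) = 0 - j2.936e+04 Ω
Step 3 — Series combination: Z_total = R + C = 110 - j2.936e+04 Ω = 2.936e+04∠-89.8° Ω.
Step 4 — Power factor: PF = cos(φ) = Re(Z)/|Z| = 110/29365 = 0.003746.
Step 5 — Type: Im(Z) = -2.936e+04 ⇒ leading (phase φ = -89.8°).

PF = 0.003746 (leading, φ = -89.8°)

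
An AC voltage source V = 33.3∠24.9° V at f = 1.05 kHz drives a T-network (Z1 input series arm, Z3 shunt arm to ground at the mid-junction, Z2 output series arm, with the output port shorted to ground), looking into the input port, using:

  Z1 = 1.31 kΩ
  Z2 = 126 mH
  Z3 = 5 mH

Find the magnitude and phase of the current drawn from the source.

Step 1 — Angular frequency: ω = 2π·f = 2π·1050 = 6597 rad/s.
Step 2 — Component impedances:
  Z1: Z = R = 1310 Ω
  Z2: Z = jωL = j·6597·0.126 = 0 + j831.3 Ω
  Z3: Z = jωL = j·6597·0.005 = 0 + j32.99 Ω
Step 3 — With the output port shorted to ground, the output series arm Z2 runs from the junction to ground; the shunt arm Z3 also runs from the junction to ground. They appear in parallel: Z3 || Z2 = 0 + j31.73 Ω.
Step 4 — Series with input arm Z1: Z_in = Z1 + (Z3 || Z2) = 1310 + j31.73 Ω = 1310∠1.4° Ω.
Step 5 — Source phasor: V = 33.3∠24.9° V = 30.2 + j14.02 V.
Step 6 — Ohm's law: I = V / Z_total = (30.2 + j14.02) / (1310 + j31.73) = 0.0233 + j0.01014 A.
Step 7 — Convert to polar: |I| = 0.02541 A, ∠I = 23.5°.

I = 0.02541∠23.5° A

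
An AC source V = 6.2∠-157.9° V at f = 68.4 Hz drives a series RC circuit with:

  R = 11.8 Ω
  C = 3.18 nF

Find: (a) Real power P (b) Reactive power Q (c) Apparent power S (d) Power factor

Step 1 — Angular frequency: ω = 2π·f = 2π·68.4 = 429.8 rad/s.
Step 2 — Component impedances:
  R: Z = R = 11.8 Ω
  C: Z = 1/(jωC) = -j/(ω·C) = 0 - j7.317e+05 Ω
Step 3 — Series combination: Z_total = R + C = 11.8 - j7.317e+05 Ω = 7.317e+05∠-90.0° Ω.
Step 4 — Source phasor: V = 6.2∠-157.9° V = -5.744 - j2.333 V.
Step 5 — Current: I = V / Z = 3.188e-06 - j7.851e-06 A = 8.473e-06∠-67.9° A.
Step 6 — Complex power: S = V·I* = 8.472e-10 - j5.253e-05 VA.
Step 7 — Real power: P = Re(S) = 8.472e-10 W.
Step 8 — Reactive power: Q = Im(S) = -5.253e-05 VAR.
Step 9 — Apparent power: |S| = 5.253e-05 VA.
Step 10 — Power factor: PF = P/|S| = 1.613e-05 (leading).

(a) P = 8.472e-10 W  (b) Q = -5.253e-05 VAR  (c) S = 5.253e-05 VA  (d) PF = 1.613e-05 (leading)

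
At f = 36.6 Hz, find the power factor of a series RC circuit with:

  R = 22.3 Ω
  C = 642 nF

Step 1 — Angular frequency: ω = 2π·f = 2π·36.6 = 230 rad/s.
Step 2 — Component impedances:
  R: Z = R = 22.3 Ω
  C: Z = 1/(jωC) = -j/(ω·C) = 0 - j6773 Ω
Step 3 — Series combination: Z_total = R + C = 22.3 - j6773 Ω = 6773∠-89.8° Ω.
Step 4 — Power factor: PF = cos(φ) = Re(Z)/|Z| = 22.3/6773 = 0.003292.
Step 5 — Type: Im(Z) = -6773 ⇒ leading (phase φ = -89.8°).

PF = 0.003292 (leading, φ = -89.8°)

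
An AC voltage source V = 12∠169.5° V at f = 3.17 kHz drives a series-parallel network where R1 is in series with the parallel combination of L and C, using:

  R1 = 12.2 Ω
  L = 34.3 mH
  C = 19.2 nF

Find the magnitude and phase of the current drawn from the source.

Step 1 — Angular frequency: ω = 2π·f = 2π·3170 = 1.992e+04 rad/s.
Step 2 — Component impedances:
  R1: Z = R = 12.2 Ω
  L: Z = jωL = j·1.992e+04·0.0343 = 0 + j683.2 Ω
  C: Z = 1/(jωC) = -j/(ω·C) = 0 - j2615 Ω
Step 3 — Parallel branch: L || C = 1/(1/L + 1/C) = 0 + j924.8 Ω.
Step 4 — Series with R1: Z_total = R1 + (L || C) = 12.2 + j924.8 Ω = 924.9∠89.2° Ω.
Step 5 — Source phasor: V = 12∠169.5° V = -11.8 + j2.187 V.
Step 6 — Ohm's law: I = V / Z_total = (-11.8 + j2.187) / (12.2 + j924.8) = 0.002196 + j0.01279 A.
Step 7 — Convert to polar: |I| = 0.01297 A, ∠I = 80.3°.

I = 0.01297∠80.3° A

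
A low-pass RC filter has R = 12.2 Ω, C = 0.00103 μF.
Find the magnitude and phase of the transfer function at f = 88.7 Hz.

Step 1 — Angular frequency: ω = 2π·88.7 = 557.3 rad/s.
Step 2 — Transfer function: H(jω) = 1/(1 + jωRC).
Step 3 — Denominator: 1 + jωRC = 1 + j·557.3·12.2·1.03e-09 = 1 + j7.003e-06.
Step 4 — H = 1 - j7.003e-06.
Step 5 — Magnitude: |H| = 1 (-0.0 dB); phase: φ = -0.0°.

|H| = 1 (-0.0 dB), φ = -0.0°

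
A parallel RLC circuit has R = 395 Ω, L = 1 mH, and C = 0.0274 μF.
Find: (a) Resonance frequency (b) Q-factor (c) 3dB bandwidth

Step 1 — Resonance: ω₀ = 1/√(LC) = 1/√(0.001·2.74e-08) = 1.91e+05 rad/s.
Step 2 — f₀ = ω₀/(2π) = 3.04e+04 Hz.
Step 3 — Parallel Q: Q = R/(ω₀L) = 395/(1.91e+05·0.001) = 2.068.
Step 4 — Bandwidth: Δω = ω₀/Q = 9.24e+04 rad/s; BW = Δω/(2π) = 1.471e+04 Hz.

(a) f₀ = 3.04e+04 Hz  (b) Q = 2.068  (c) BW = 1.471e+04 Hz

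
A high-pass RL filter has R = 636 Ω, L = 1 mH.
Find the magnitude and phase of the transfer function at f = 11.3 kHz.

Step 1 — Angular frequency: ω = 2π·1.13e+04 = 7.1e+04 rad/s.
Step 2 — Transfer function: H(jω) = jωL/(R + jωL).
Step 3 — Numerator jωL = j·71; denominator R + jωL = 636 + j71.
Step 4 — H = 0.01231 + j0.1103.
Step 5 — Magnitude: |H| = 0.1109 (-19.1 dB); phase: φ = 83.6°.

|H| = 0.1109 (-19.1 dB), φ = 83.6°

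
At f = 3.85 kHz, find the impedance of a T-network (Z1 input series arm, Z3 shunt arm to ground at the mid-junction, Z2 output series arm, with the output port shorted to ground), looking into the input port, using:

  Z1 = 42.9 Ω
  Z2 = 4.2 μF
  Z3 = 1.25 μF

Step 1 — Angular frequency: ω = 2π·f = 2π·3850 = 2.419e+04 rad/s.
Step 2 — Component impedances:
  Z1: Z = R = 42.9 Ω
  Z2: Z = 1/(jωC) = -j/(ω·C) = 0 - j9.843 Ω
  Z3: Z = 1/(jωC) = -j/(ω·C) = 0 - j33.07 Ω
Step 3 — With the output port shorted to ground, the output series arm Z2 runs from the junction to ground; the shunt arm Z3 also runs from the junction to ground. They appear in parallel: Z3 || Z2 = 0 - j7.585 Ω.
Step 4 — Series with input arm Z1: Z_in = Z1 + (Z3 || Z2) = 42.9 - j7.585 Ω = 43.57∠-10.0° Ω.

Z = 42.9 - j7.585 Ω = 43.57∠-10.0° Ω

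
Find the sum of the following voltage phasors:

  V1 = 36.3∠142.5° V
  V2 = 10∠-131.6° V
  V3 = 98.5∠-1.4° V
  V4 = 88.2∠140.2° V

Step 1 — Convert each phasor to rectangular form:
  V1 = 36.3·(cos(142.5°) + j·sin(142.5°)) = -28.8 + j22.1 V
  V2 = 10·(cos(-131.6°) + j·sin(-131.6°)) = -6.639 - j7.478 V
  V3 = 98.5·(cos(-1.4°) + j·sin(-1.4°)) = 98.47 - j2.407 V
  V4 = 88.2·(cos(140.2°) + j·sin(140.2°)) = -67.76 + j56.46 V
Step 2 — Sum components: V_total = -4.73 + j68.67 V.
Step 3 — Convert to polar: |V_total| = 68.83 V, ∠V_total = 93.9°.

V_total = 68.83∠93.9° V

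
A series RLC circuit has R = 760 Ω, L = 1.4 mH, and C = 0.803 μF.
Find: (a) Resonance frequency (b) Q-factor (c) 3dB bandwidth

Step 1 — Resonance: ω₀ = 1/√(LC) = 1/√(0.0014·8.03e-07) = 2.982e+04 rad/s.
Step 2 — f₀ = ω₀/(2π) = 4747 Hz.
Step 3 — Series Q: Q = ω₀L/R = 2.982e+04·0.0014/760 = 0.05494.
Step 4 — Bandwidth: Δω = ω₀/Q = 5.429e+05 rad/s; BW = Δω/(2π) = 8.64e+04 Hz.

(a) f₀ = 4747 Hz  (b) Q = 0.05494  (c) BW = 8.64e+04 Hz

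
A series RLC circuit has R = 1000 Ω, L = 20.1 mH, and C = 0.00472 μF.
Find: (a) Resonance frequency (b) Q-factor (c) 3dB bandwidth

Step 1 — Resonance: ω₀ = 1/√(LC) = 1/√(0.0201·4.72e-09) = 1.027e+05 rad/s.
Step 2 — f₀ = ω₀/(2π) = 1.634e+04 Hz.
Step 3 — Series Q: Q = ω₀L/R = 1.027e+05·0.0201/1000 = 2.064.
Step 4 — Bandwidth: Δω = ω₀/Q = 4.975e+04 rad/s; BW = Δω/(2π) = 7918 Hz.

(a) f₀ = 1.634e+04 Hz  (b) Q = 2.064  (c) BW = 7918 Hz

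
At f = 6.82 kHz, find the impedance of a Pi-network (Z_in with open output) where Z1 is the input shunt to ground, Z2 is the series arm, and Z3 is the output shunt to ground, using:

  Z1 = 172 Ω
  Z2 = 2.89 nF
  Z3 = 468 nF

Step 1 — Angular frequency: ω = 2π·f = 2π·6820 = 4.285e+04 rad/s.
Step 2 — Component impedances:
  Z1: Z = R = 172 Ω
  Z2: Z = 1/(jωC) = -j/(ω·C) = 0 - j8075 Ω
  Z3: Z = 1/(jωC) = -j/(ω·C) = 0 - j49.86 Ω
Step 3 — With open output, the series arm Z2 and the output shunt Z3 appear in series to ground: Z2 + Z3 = 0 - j8125 Ω.
Step 4 — Parallel with input shunt Z1: Z_in = Z1 || (Z2 + Z3) = 171.9 - j3.64 Ω = 172∠-1.2° Ω.

Z = 171.9 - j3.64 Ω = 172∠-1.2° Ω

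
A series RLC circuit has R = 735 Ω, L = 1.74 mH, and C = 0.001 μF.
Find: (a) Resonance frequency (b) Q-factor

Step 1 — Resonance condition Im(Z)=0 gives ω₀ = 1/√(LC).
Step 2 — ω₀ = 1/√(0.00174·1e-09) = 7.581e+05 rad/s.
Step 3 — f₀ = ω₀/(2π) = 1.207e+05 Hz.
Step 4 — Series Q: Q = ω₀L/R = 7.581e+05·0.00174/735 = 1.795.

(a) f₀ = 1.207e+05 Hz  (b) Q = 1.795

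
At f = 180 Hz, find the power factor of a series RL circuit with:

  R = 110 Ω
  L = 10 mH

Step 1 — Angular frequency: ω = 2π·f = 2π·180 = 1131 rad/s.
Step 2 — Component impedances:
  R: Z = R = 110 Ω
  L: Z = jωL = j·1131·0.01 = 0 + j11.31 Ω
Step 3 — Series combination: Z_total = R + L = 110 + j11.31 Ω = 110.6∠5.9° Ω.
Step 4 — Power factor: PF = cos(φ) = Re(Z)/|Z| = 110/110.58 = 0.9948.
Step 5 — Type: Im(Z) = 11.31 ⇒ lagging (phase φ = 5.9°).

PF = 0.9948 (lagging, φ = 5.9°)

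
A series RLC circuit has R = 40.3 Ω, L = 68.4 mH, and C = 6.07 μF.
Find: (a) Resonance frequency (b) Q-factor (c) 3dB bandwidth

Step 1 — Resonance condition Im(Z)=0 gives ω₀ = 1/√(LC).
Step 2 — ω₀ = 1/√(0.0684·6.07e-06) = 1552 rad/s.
Step 3 — f₀ = ω₀/(2π) = 247 Hz.
Step 4 — Series Q: Q = ω₀L/R = 1552·0.0684/40.3 = 2.634.
Step 5 — 3dB bandwidth: Δω = ω₀/Q = 589.2 rad/s; BW = Δω/(2π) = 93.77 Hz.

(a) f₀ = 247 Hz  (b) Q = 2.634  (c) BW = 93.77 Hz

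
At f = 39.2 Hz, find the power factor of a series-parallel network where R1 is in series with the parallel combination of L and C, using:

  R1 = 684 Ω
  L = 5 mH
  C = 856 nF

Step 1 — Angular frequency: ω = 2π·f = 2π·39.2 = 246.3 rad/s.
Step 2 — Component impedances:
  R1: Z = R = 684 Ω
  L: Z = jωL = j·246.3·0.005 = 0 + j1.232 Ω
  C: Z = 1/(jωC) = -j/(ω·C) = 0 - j4743 Ω
Step 3 — Parallel branch: L || C = 1/(1/L + 1/C) = 0 + j1.232 Ω.
Step 4 — Series with R1: Z_total = R1 + (L || C) = 684 + j1.232 Ω = 684∠0.1° Ω.
Step 5 — Power factor: PF = cos(φ) = Re(Z)/|Z| = 684/684 = 1.
Step 6 — Type: Im(Z) = 1.232 ⇒ lagging (phase φ = 0.1°).

PF = 1 (lagging, φ = 0.1°)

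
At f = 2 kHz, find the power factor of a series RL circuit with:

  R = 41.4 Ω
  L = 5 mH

Step 1 — Angular frequency: ω = 2π·f = 2π·2000 = 1.257e+04 rad/s.
Step 2 — Component impedances:
  R: Z = R = 41.4 Ω
  L: Z = jωL = j·1.257e+04·0.005 = 0 + j62.83 Ω
Step 3 — Series combination: Z_total = R + L = 41.4 + j62.83 Ω = 75.24∠56.6° Ω.
Step 4 — Power factor: PF = cos(φ) = Re(Z)/|Z| = 41.4/75.24 = 0.5502.
Step 5 — Type: Im(Z) = 62.83 ⇒ lagging (phase φ = 56.6°).

PF = 0.5502 (lagging, φ = 56.6°)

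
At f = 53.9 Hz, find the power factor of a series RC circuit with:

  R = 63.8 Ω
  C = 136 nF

Step 1 — Angular frequency: ω = 2π·f = 2π·53.9 = 338.7 rad/s.
Step 2 — Component impedances:
  R: Z = R = 63.8 Ω
  C: Z = 1/(jωC) = -j/(ω·C) = 0 - j2.171e+04 Ω
Step 3 — Series combination: Z_total = R + C = 63.8 - j2.171e+04 Ω = 2.171e+04∠-89.8° Ω.
Step 4 — Power factor: PF = cos(φ) = Re(Z)/|Z| = 63.8/2.171e+04 = 0.002939.
Step 5 — Type: Im(Z) = -2.171e+04 ⇒ leading (phase φ = -89.8°).

PF = 0.002939 (leading, φ = -89.8°)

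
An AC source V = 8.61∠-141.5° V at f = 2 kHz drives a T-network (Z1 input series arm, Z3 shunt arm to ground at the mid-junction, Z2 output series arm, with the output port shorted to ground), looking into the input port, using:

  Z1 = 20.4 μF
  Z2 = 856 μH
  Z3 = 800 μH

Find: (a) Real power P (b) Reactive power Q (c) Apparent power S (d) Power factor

Step 1 — Angular frequency: ω = 2π·f = 2π·2000 = 1.257e+04 rad/s.
Step 2 — Component impedances:
  Z1: Z = 1/(jωC) = -j/(ω·C) = 0 - j3.901 Ω
  Z2: Z = jωL = j·1.257e+04·0.000856 = 0 + j10.76 Ω
  Z3: Z = jωL = j·1.257e+04·0.0008 = 0 + j10.05 Ω
Step 3 — With the output port shorted to ground, the output series arm Z2 runs from the junction to ground; the shunt arm Z3 also runs from the junction to ground. They appear in parallel: Z3 || Z2 = 0 + j5.197 Ω.
Step 4 — Series with input arm Z1: Z_in = Z1 + (Z3 || Z2) = 0 + j1.296 Ω = 1.296∠90.0° Ω.
Step 5 — Source phasor: V = 8.61∠-141.5° V = -6.738 - j5.36 V.
Step 6 — Current: I = V / Z = -4.137 + j5.201 A = 6.645∠128.5° A.
Step 7 — Complex power: S = V·I* = 0 + j57.22 VA.
Step 8 — Real power: P = Re(S) = 0 W.
Step 9 — Reactive power: Q = Im(S) = 57.22 VAR.
Step 10 — Apparent power: |S| = 57.22 VA.
Step 11 — Power factor: PF = P/|S| = 0 (lagging).

(a) P = 0 W  (b) Q = 57.22 VAR  (c) S = 57.22 VA  (d) PF = 0 (lagging)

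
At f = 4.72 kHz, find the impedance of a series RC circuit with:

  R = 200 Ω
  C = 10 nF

Step 1 — Angular frequency: ω = 2π·f = 2π·4720 = 2.966e+04 rad/s.
Step 2 — Component impedances:
  R: Z = R = 200 Ω
  C: Z = 1/(jωC) = -j/(ω·C) = 0 - j3372 Ω
Step 3 — Series combination: Z_total = R + C = 200 - j3372 Ω = 3378∠-86.6° Ω.

Z = 200 - j3372 Ω = 3378∠-86.6° Ω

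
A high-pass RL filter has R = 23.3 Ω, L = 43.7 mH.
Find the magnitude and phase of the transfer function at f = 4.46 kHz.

Step 1 — Angular frequency: ω = 2π·4460 = 2.802e+04 rad/s.
Step 2 — Transfer function: H(jω) = jωL/(R + jωL).
Step 3 — Numerator jωL = j·1225; denominator R + jωL = 23.3 + j1225.
Step 4 — H = 0.9996 + j0.01902.
Step 5 — Magnitude: |H| = 0.9998 (-0.0 dB); phase: φ = 1.1°.

|H| = 0.9998 (-0.0 dB), φ = 1.1°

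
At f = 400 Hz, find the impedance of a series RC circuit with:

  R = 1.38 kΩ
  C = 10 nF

Step 1 — Angular frequency: ω = 2π·f = 2π·400 = 2513 rad/s.
Step 2 — Component impedances:
  R: Z = R = 1380 Ω
  C: Z = 1/(jωC) = -j/(ω·C) = 0 - j3.979e+04 Ω
Step 3 — Series combination: Z_total = R + C = 1380 - j3.979e+04 Ω = 3.981e+04∠-88.0° Ω.

Z = 1380 - j3.979e+04 Ω = 3.981e+04∠-88.0° Ω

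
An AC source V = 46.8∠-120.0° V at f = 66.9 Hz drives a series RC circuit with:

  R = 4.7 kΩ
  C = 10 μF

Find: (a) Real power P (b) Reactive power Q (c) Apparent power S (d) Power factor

Step 1 — Angular frequency: ω = 2π·f = 2π·66.9 = 420.3 rad/s.
Step 2 — Component impedances:
  R: Z = R = 4700 Ω
  C: Z = 1/(jωC) = -j/(ω·C) = 0 - j237.9 Ω
Step 3 — Series combination: Z_total = R + C = 4700 - j237.9 Ω = 4706∠-2.9° Ω.
Step 4 — Source phasor: V = 46.8∠-120.0° V = -23.4 - j40.53 V.
Step 5 — Current: I = V / Z = -0.004531 - j0.008853 A = 0.009945∠-117.1° A.
Step 6 — Complex power: S = V·I* = 0.4648 - j0.02353 VA.
Step 7 — Real power: P = Re(S) = 0.4648 W.
Step 8 — Reactive power: Q = Im(S) = -0.02353 VAR.
Step 9 — Apparent power: |S| = 0.4654 VA.
Step 10 — Power factor: PF = P/|S| = 0.9987 (leading).

(a) P = 0.4648 W  (b) Q = -0.02353 VAR  (c) S = 0.4654 VA  (d) PF = 0.9987 (leading)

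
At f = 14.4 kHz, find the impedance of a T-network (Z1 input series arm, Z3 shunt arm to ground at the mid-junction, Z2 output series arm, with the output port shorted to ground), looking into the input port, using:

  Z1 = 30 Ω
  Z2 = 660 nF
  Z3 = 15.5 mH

Step 1 — Angular frequency: ω = 2π·f = 2π·1.44e+04 = 9.048e+04 rad/s.
Step 2 — Component impedances:
  Z1: Z = R = 30 Ω
  Z2: Z = 1/(jωC) = -j/(ω·C) = 0 - j16.75 Ω
  Z3: Z = jωL = j·9.048e+04·0.0155 = 0 + j1402 Ω
Step 3 — With the output port shorted to ground, the output series arm Z2 runs from the junction to ground; the shunt arm Z3 also runs from the junction to ground. They appear in parallel: Z3 || Z2 = 0 - j16.95 Ω.
Step 4 — Series with input arm Z1: Z_in = Z1 + (Z3 || Z2) = 30 - j16.95 Ω = 34.46∠-29.5° Ω.

Z = 30 - j16.95 Ω = 34.46∠-29.5° Ω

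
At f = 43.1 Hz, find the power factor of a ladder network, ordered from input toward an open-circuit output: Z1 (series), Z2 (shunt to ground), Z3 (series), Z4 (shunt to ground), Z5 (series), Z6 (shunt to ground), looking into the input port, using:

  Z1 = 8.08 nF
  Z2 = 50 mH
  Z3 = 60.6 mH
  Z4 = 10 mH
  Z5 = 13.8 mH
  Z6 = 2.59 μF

Step 1 — Angular frequency: ω = 2π·f = 2π·43.1 = 270.8 rad/s.
Step 2 — Component impedances:
  Z1: Z = 1/(jωC) = -j/(ω·C) = 0 - j4.57e+05 Ω
  Z2: Z = jωL = j·270.8·0.05 = 0 + j13.54 Ω
  Z3: Z = jωL = j·270.8·0.0606 = 0 + j16.41 Ω
  Z4: Z = jωL = j·270.8·0.01 = 0 + j2.708 Ω
  Z5: Z = jωL = j·270.8·0.0138 = 0 + j3.737 Ω
  Z6: Z = 1/(jωC) = -j/(ω·C) = 0 - j1426 Ω
Step 3 — Ladder network (open output): work backward from the far end, alternating series and parallel combinations. Z_in = 0 - j4.57e+05 Ω = 4.57e+05∠-90.0° Ω.
Step 4 — Power factor: PF = cos(φ) = Re(Z)/|Z| = 0/4.57e+05 = 0.
Step 5 — Type: Im(Z) = -4.57e+05 ⇒ leading (phase φ = -90.0°).

PF = 0 (leading, φ = -90.0°)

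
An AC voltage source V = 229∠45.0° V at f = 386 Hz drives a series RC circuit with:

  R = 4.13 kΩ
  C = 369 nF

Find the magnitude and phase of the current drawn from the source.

Step 1 — Angular frequency: ω = 2π·f = 2π·386 = 2425 rad/s.
Step 2 — Component impedances:
  R: Z = R = 4130 Ω
  C: Z = 1/(jωC) = -j/(ω·C) = 0 - j1117 Ω
Step 3 — Series combination: Z_total = R + C = 4130 - j1117 Ω = 4278∠-15.1° Ω.
Step 4 — Source phasor: V = 229∠45.0° V = 161.9 + j161.9 V.
Step 5 — Ohm's law: I = V / Z_total = (161.9 + j161.9) / (4130 - j1117) = 0.02665 + j0.04642 A.
Step 6 — Convert to polar: |I| = 0.05352 A, ∠I = 60.1°.

I = 0.05352∠60.1° A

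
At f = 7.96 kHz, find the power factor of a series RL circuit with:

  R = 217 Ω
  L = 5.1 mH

Step 1 — Angular frequency: ω = 2π·f = 2π·7960 = 5.001e+04 rad/s.
Step 2 — Component impedances:
  R: Z = R = 217 Ω
  L: Z = jωL = j·5.001e+04·0.0051 = 0 + j255.1 Ω
Step 3 — Series combination: Z_total = R + L = 217 + j255.1 Ω = 334.9∠49.6° Ω.
Step 4 — Power factor: PF = cos(φ) = Re(Z)/|Z| = 217/334.9 = 0.648.
Step 5 — Type: Im(Z) = 255.1 ⇒ lagging (phase φ = 49.6°).

PF = 0.648 (lagging, φ = 49.6°)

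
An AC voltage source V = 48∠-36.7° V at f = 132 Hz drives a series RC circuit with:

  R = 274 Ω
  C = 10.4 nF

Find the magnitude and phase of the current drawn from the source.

Step 1 — Angular frequency: ω = 2π·f = 2π·132 = 829.4 rad/s.
Step 2 — Component impedances:
  R: Z = R = 274 Ω
  C: Z = 1/(jωC) = -j/(ω·C) = 0 - j1.159e+05 Ω
Step 3 — Series combination: Z_total = R + C = 274 - j1.159e+05 Ω = 1.159e+05∠-89.9° Ω.
Step 4 — Source phasor: V = 48∠-36.7° V = 38.49 - j28.69 V.
Step 5 — Ohm's law: I = V / Z_total = (38.49 - j28.69) / (274 - j1.159e+05) = 0.0002482 + j0.0003314 A.
Step 6 — Convert to polar: |I| = 0.000414 A, ∠I = 53.2°.

I = 0.000414∠53.2° A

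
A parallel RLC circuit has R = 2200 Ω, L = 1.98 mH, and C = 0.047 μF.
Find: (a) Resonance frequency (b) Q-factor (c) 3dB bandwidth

Step 1 — Resonance: ω₀ = 1/√(LC) = 1/√(0.00198·4.7e-08) = 1.037e+05 rad/s.
Step 2 — f₀ = ω₀/(2π) = 1.65e+04 Hz.
Step 3 — Parallel Q: Q = R/(ω₀L) = 2200/(1.037e+05·0.00198) = 10.72.
Step 4 — Bandwidth: Δω = ω₀/Q = 9671 rad/s; BW = Δω/(2π) = 1539 Hz.

(a) f₀ = 1.65e+04 Hz  (b) Q = 10.72  (c) BW = 1539 Hz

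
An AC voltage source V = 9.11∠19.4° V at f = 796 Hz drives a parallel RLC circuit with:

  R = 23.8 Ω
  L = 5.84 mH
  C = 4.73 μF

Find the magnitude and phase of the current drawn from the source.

Step 1 — Angular frequency: ω = 2π·f = 2π·796 = 5001 rad/s.
Step 2 — Component impedances:
  R: Z = R = 23.8 Ω
  L: Z = jωL = j·5001·0.00584 = 0 + j29.21 Ω
  C: Z = 1/(jωC) = -j/(ω·C) = 0 - j42.27 Ω
Step 3 — Parallel combination: 1/Z_total = 1/R + 1/L + 1/C; Z_total = 22.38 + j5.636 Ω = 23.08∠14.1° Ω.
Step 4 — Source phasor: V = 9.11∠19.4° V = 8.593 + j3.026 V.
Step 5 — Ohm's law: I = V / Z_total = (8.593 + j3.026) / (22.38 + j5.636) = 0.3931 + j0.03623 A.
Step 6 — Convert to polar: |I| = 0.3947 A, ∠I = 5.3°.

I = 0.3947∠5.3° A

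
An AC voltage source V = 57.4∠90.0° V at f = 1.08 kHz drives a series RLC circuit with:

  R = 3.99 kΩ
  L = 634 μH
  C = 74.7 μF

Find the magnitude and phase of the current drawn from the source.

Step 1 — Angular frequency: ω = 2π·f = 2π·1080 = 6786 rad/s.
Step 2 — Component impedances:
  R: Z = R = 3990 Ω
  L: Z = jωL = j·6786·0.000634 = 0 + j4.302 Ω
  C: Z = 1/(jωC) = -j/(ω·C) = 0 - j1.973 Ω
Step 3 — Series combination: Z_total = R + L + C = 3990 + j2.329 Ω = 3990∠0.0° Ω.
Step 4 — Source phasor: V = 57.4∠90.0° V = 0 + j57.4 V.
Step 5 — Ohm's law: I = V / Z_total = (0 + j57.4) / (3990 + j2.329) = 8.399e-06 + j0.01439 A.
Step 6 — Convert to polar: |I| = 0.01439 A, ∠I = 90.0°.

I = 0.01439∠90.0° A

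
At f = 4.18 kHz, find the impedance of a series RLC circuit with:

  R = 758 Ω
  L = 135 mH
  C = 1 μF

Step 1 — Angular frequency: ω = 2π·f = 2π·4180 = 2.626e+04 rad/s.
Step 2 — Component impedances:
  R: Z = R = 758 Ω
  L: Z = jωL = j·2.626e+04·0.135 = 0 + j3546 Ω
  C: Z = 1/(jωC) = -j/(ω·C) = 0 - j38.08 Ω
Step 3 — Series combination: Z_total = R + L + C = 758 + j3508 Ω = 3588∠77.8° Ω.

Z = 758 + j3508 Ω = 3588∠77.8° Ω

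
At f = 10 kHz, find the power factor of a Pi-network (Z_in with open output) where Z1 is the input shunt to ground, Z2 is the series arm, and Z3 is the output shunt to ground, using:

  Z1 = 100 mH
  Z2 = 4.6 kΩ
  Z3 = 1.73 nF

Step 1 — Angular frequency: ω = 2π·f = 2π·1e+04 = 6.283e+04 rad/s.
Step 2 — Component impedances:
  Z1: Z = jωL = j·6.283e+04·0.1 = 0 + j6283 Ω
  Z2: Z = R = 4600 Ω
  Z3: Z = 1/(jωC) = -j/(ω·C) = 0 - j9200 Ω
Step 3 — With open output, the series arm Z2 and the output shunt Z3 appear in series to ground: Z2 + Z3 = 4600 - j9200 Ω.
Step 4 — Parallel with input shunt Z1: Z_in = Z1 || (Z2 + Z3) = 6121 + j1.016e+04 Ω = 1.187e+04∠58.9° Ω.
Step 5 — Power factor: PF = cos(φ) = Re(Z)/|Z| = 6121.5/11865 = 0.5159.
Step 6 — Type: Im(Z) = 1.016e+04 ⇒ lagging (phase φ = 58.9°).

PF = 0.5159 (lagging, φ = 58.9°)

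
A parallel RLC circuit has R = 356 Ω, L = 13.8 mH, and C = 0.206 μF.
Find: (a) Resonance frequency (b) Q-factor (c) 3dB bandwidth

Step 1 — Resonance: ω₀ = 1/√(LC) = 1/√(0.0138·2.06e-07) = 1.876e+04 rad/s.
Step 2 — f₀ = ω₀/(2π) = 2985 Hz.
Step 3 — Parallel Q: Q = R/(ω₀L) = 356/(1.876e+04·0.0138) = 1.375.
Step 4 — Bandwidth: Δω = ω₀/Q = 1.364e+04 rad/s; BW = Δω/(2π) = 2170 Hz.

(a) f₀ = 2985 Hz  (b) Q = 1.375  (c) BW = 2170 Hz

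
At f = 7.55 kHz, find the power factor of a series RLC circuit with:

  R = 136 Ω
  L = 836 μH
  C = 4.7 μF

Step 1 — Angular frequency: ω = 2π·f = 2π·7550 = 4.744e+04 rad/s.
Step 2 — Component impedances:
  R: Z = R = 136 Ω
  L: Z = jωL = j·4.744e+04·0.000836 = 0 + j39.66 Ω
  C: Z = 1/(jωC) = -j/(ω·C) = 0 - j4.485 Ω
Step 3 — Series combination: Z_total = R + L + C = 136 + j35.17 Ω = 140.5∠14.5° Ω.
Step 4 — Power factor: PF = cos(φ) = Re(Z)/|Z| = 136/140.475 = 0.9681.
Step 5 — Type: Im(Z) = 35.17 ⇒ lagging (phase φ = 14.5°).

PF = 0.9681 (lagging, φ = 14.5°)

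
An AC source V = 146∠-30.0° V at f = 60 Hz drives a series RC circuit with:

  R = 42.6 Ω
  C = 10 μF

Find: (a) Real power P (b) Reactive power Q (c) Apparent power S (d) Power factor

Step 1 — Angular frequency: ω = 2π·f = 2π·60 = 377 rad/s.
Step 2 — Component impedances:
  R: Z = R = 42.6 Ω
  C: Z = 1/(jωC) = -j/(ω·C) = 0 - j265.3 Ω
Step 3 — Series combination: Z_total = R + C = 42.6 - j265.3 Ω = 268.7∠-80.9° Ω.
Step 4 — Source phasor: V = 146∠-30.0° V = 126.4 - j73 V.
Step 5 — Current: I = V / Z = 0.3429 + j0.4216 A = 0.5434∠50.9° A.
Step 6 — Complex power: S = V·I* = 12.58 - j78.34 VA.
Step 7 — Real power: P = Re(S) = 12.58 W.
Step 8 — Reactive power: Q = Im(S) = -78.34 VAR.
Step 9 — Apparent power: |S| = 79.34 VA.
Step 10 — Power factor: PF = P/|S| = 0.1586 (leading).

(a) P = 12.58 W  (b) Q = -78.34 VAR  (c) S = 79.34 VA  (d) PF = 0.1586 (leading)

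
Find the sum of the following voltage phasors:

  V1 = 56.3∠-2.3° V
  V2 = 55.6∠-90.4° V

Step 1 — Convert each phasor to rectangular form:
  V1 = 56.3·(cos(-2.3°) + j·sin(-2.3°)) = 56.25 - j2.259 V
  V2 = 55.6·(cos(-90.4°) + j·sin(-90.4°)) = -0.3882 - j55.6 V
Step 2 — Sum components: V_total = 55.87 - j57.86 V.
Step 3 — Convert to polar: |V_total| = 80.43 V, ∠V_total = -46.0°.

V_total = 80.43∠-46.0° V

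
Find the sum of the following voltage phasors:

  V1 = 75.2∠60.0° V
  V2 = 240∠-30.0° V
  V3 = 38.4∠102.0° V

Step 1 — Convert each phasor to rectangular form:
  V1 = 75.2·(cos(60.0°) + j·sin(60.0°)) = 37.6 + j65.13 V
  V2 = 240·(cos(-30.0°) + j·sin(-30.0°)) = 207.8 - j120 V
  V3 = 38.4·(cos(102.0°) + j·sin(102.0°)) = -7.984 + j37.56 V
Step 2 — Sum components: V_total = 237.5 - j17.31 V.
Step 3 — Convert to polar: |V_total| = 238.1 V, ∠V_total = -4.2°.

V_total = 238.1∠-4.2° V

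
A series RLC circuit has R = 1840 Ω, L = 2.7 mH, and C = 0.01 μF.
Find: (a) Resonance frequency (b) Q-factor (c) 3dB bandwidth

Step 1 — Resonance condition Im(Z)=0 gives ω₀ = 1/√(LC).
Step 2 — ω₀ = 1/√(0.0027·1e-08) = 1.925e+05 rad/s.
Step 3 — f₀ = ω₀/(2π) = 3.063e+04 Hz.
Step 4 — Series Q: Q = ω₀L/R = 1.925e+05·0.0027/1840 = 0.2824.
Step 5 — 3dB bandwidth: Δω = ω₀/Q = 6.815e+05 rad/s; BW = Δω/(2π) = 1.085e+05 Hz.

(a) f₀ = 3.063e+04 Hz  (b) Q = 0.2824  (c) BW = 1.085e+05 Hz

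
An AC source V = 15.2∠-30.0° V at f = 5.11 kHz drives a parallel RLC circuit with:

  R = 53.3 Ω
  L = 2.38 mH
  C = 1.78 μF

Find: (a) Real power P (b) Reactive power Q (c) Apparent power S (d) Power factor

Step 1 — Angular frequency: ω = 2π·f = 2π·5110 = 3.211e+04 rad/s.
Step 2 — Component impedances:
  R: Z = R = 53.3 Ω
  L: Z = jωL = j·3.211e+04·0.00238 = 0 + j76.41 Ω
  C: Z = 1/(jωC) = -j/(ω·C) = 0 - j17.5 Ω
Step 3 — Parallel combination: 1/Z_total = 1/R + 1/L + 1/C; Z_total = 8.18 - j19.21 Ω = 20.88∠-66.9° Ω.
Step 4 — Source phasor: V = 15.2∠-30.0° V = 13.16 - j7.6 V.
Step 5 — Current: I = V / Z = 0.5819 + j0.4375 A = 0.728∠36.9° A.
Step 6 — Complex power: S = V·I* = 4.335 - j10.18 VA.
Step 7 — Real power: P = Re(S) = 4.335 W.
Step 8 — Reactive power: Q = Im(S) = -10.18 VAR.
Step 9 — Apparent power: |S| = 11.06 VA.
Step 10 — Power factor: PF = P/|S| = 0.3918 (leading).

(a) P = 4.335 W  (b) Q = -10.18 VAR  (c) S = 11.06 VA  (d) PF = 0.3918 (leading)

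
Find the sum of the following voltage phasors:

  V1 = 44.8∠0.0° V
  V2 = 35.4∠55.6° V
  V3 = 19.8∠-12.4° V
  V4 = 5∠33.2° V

Step 1 — Convert each phasor to rectangular form:
  V1 = 44.8·(cos(0.0°) + j·sin(0.0°)) = 44.8 V
  V2 = 35.4·(cos(55.6°) + j·sin(55.6°)) = 20 + j29.21 V
  V3 = 19.8·(cos(-12.4°) + j·sin(-12.4°)) = 19.34 - j4.252 V
  V4 = 5·(cos(33.2°) + j·sin(33.2°)) = 4.184 + j2.738 V
Step 2 — Sum components: V_total = 88.32 + j27.7 V.
Step 3 — Convert to polar: |V_total| = 92.56 V, ∠V_total = 17.4°.

V_total = 92.56∠17.4° V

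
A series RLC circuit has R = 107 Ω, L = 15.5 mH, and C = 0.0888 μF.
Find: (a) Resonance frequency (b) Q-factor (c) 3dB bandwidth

Step 1 — Resonance: ω₀ = 1/√(LC) = 1/√(0.0155·8.88e-08) = 2.695e+04 rad/s.
Step 2 — f₀ = ω₀/(2π) = 4290 Hz.
Step 3 — Series Q: Q = ω₀L/R = 2.695e+04·0.0155/107 = 3.905.
Step 4 — Bandwidth: Δω = ω₀/Q = 6903 rad/s; BW = Δω/(2π) = 1099 Hz.

(a) f₀ = 4290 Hz  (b) Q = 3.905  (c) BW = 1099 Hz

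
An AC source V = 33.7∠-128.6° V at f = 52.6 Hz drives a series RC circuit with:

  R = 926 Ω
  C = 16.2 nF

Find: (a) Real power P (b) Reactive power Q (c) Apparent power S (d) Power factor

Step 1 — Angular frequency: ω = 2π·f = 2π·52.6 = 330.5 rad/s.
Step 2 — Component impedances:
  R: Z = R = 926 Ω
  C: Z = 1/(jωC) = -j/(ω·C) = 0 - j1.868e+05 Ω
Step 3 — Series combination: Z_total = R + C = 926 - j1.868e+05 Ω = 1.868e+05∠-89.7° Ω.
Step 4 — Source phasor: V = 33.7∠-128.6° V = -21.02 - j26.34 V.
Step 5 — Current: I = V / Z = 0.0001404 - j0.0001133 A = 0.0001804∠-38.9° A.
Step 6 — Complex power: S = V·I* = 3.015e-05 - j0.00608 VA.
Step 7 — Real power: P = Re(S) = 3.015e-05 W.
Step 8 — Reactive power: Q = Im(S) = -0.00608 VAR.
Step 9 — Apparent power: |S| = 0.00608 VA.
Step 10 — Power factor: PF = P/|S| = 0.004958 (leading).

(a) P = 3.015e-05 W  (b) Q = -0.00608 VAR  (c) S = 0.00608 VA  (d) PF = 0.004958 (leading)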